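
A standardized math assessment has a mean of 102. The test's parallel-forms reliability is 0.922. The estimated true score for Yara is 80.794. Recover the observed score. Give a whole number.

79

T̂ = ρX + (1 − ρ)μ  ⇒  X = (T̂ − (1 − ρ)μ) / ρ
X = (80.794 − 0.078 × 102) / 0.922 = (80.794 − 7.956) / 0.922 = 72.838 / 0.922 = 79.00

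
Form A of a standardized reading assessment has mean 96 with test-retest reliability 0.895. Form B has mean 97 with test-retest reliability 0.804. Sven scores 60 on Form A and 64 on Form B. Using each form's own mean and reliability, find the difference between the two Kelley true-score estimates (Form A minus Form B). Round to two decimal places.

T̂_A = 0.895(60) + 0.105(96) = 63.7800
T̂_B = 0.804(64) + 0.196(97) = 70.4680
T̂_A − T̂_B = -6.6880

-6.69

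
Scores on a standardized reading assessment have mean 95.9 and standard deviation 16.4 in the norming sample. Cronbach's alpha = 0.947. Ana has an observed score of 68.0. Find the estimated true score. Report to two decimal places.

69.48

T̂ = ρX + (1 − ρ)μ
  = 0.947 × 68.0 + 0.053 × 95.9
  = 64.3960 + 5.0827
  = 69.479
  ≈ 69.48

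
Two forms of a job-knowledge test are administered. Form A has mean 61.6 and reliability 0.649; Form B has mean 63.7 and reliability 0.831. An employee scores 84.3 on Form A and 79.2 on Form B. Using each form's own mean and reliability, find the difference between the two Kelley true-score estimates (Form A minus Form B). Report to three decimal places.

T̂_A = 0.649(84.3) + 0.351(61.6) = 76.33230
T̂_B = 0.831(79.2) + 0.169(63.7) = 76.58050
T̂_A − T̂_B = -0.24820

-0.248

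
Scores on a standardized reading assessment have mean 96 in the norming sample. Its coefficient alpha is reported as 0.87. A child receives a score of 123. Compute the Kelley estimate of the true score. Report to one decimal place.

119.5

T̂ = ρX + (1 − ρ)μ
  = 0.87 × 123 + 0.13 × 96
  = 107.01 + 12.48
  = 119.49
  ≈ 119.5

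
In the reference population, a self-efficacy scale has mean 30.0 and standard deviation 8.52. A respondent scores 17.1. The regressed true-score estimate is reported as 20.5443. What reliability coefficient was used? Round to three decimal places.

T̂ = ρX + (1 − ρ)μ  ⇒  T̂ − μ = ρ(X − μ)
ρ = (T̂ − μ)/(X − μ) = (20.5443 − 30.0) / (17.1 − 30.0) = -9.4557 / -12.9 = 0.73300

0.733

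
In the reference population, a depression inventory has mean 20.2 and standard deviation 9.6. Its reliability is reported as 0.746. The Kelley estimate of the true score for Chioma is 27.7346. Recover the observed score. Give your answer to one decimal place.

30.3

T̂ = ρX + (1 − ρ)μ  ⇒  X = (T̂ − (1 − ρ)μ) / ρ
X = (27.7346 − 0.254 × 20.2) / 0.746 = (27.7346 − 5.1308) / 0.746 = 22.6038 / 0.746 = 30.300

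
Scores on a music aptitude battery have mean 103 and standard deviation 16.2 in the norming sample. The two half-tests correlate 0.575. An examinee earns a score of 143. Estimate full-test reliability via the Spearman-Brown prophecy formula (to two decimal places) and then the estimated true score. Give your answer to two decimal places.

132.20

Spearman-Brown: ρ = 2r/(1 + r) = 2(0.575)/(1 + 0.575) = 1.1500/1.575 = 0.7302 → 0.73
T̂ = 0.73(143) + 0.27(103) = 104.39 + 27.81 = 132.200 → 132.20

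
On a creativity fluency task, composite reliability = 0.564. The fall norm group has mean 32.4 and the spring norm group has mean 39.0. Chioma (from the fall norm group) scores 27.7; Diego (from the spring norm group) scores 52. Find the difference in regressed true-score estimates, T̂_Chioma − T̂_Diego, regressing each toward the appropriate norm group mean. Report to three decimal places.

-16.583

T̂_Chioma = 0.564(27.7) + 0.436(32.4) = 29.74920
T̂_Diego = 0.564(52) + 0.436(39.0) = 46.33200
Difference = 29.74920 − 46.33200 = -16.58280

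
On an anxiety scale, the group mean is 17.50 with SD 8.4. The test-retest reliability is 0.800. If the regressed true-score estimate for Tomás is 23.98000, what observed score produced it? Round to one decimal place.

T̂ = ρX + (1 − ρ)μ  ⇒  X = (T̂ − (1 − ρ)μ) / ρ
X = (23.98000 − 0.200 × 17.50) / 0.800 = (23.98000 − 3.50000) / 0.800 = 20.48000 / 0.800 = 25.600

25.6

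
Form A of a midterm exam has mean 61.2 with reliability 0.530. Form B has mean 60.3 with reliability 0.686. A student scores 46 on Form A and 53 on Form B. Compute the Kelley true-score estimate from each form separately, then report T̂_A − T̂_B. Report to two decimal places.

T̂_A = 0.530(46) + 0.470(61.2) = 53.1440
T̂_B = 0.686(53) + 0.314(60.3) = 55.2922
T̂_A − T̂_B = -2.1482

-2.15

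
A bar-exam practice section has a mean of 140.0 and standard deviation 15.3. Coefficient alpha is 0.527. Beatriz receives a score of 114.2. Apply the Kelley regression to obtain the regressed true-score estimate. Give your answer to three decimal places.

T̂ = 0.527(114.2) + 0.473(140.0) = 60.1834 + 66.2200 = 126.4034 → 126.403

126.403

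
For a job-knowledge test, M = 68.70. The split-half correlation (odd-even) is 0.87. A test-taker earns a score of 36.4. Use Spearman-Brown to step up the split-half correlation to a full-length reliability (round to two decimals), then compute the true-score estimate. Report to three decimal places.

Spearman-Brown: ρ = 2r/(1 + r) = 2(0.87)/(1 + 0.87) = 1.740/1.87 = 0.9305 → 0.93
Weight the observed score by reliability and the mean by (1 − reliability): T̂ = 0.93·36.4 + 0.07·68.70 = 33.852 + 4.8090 = 38.6610.

38.661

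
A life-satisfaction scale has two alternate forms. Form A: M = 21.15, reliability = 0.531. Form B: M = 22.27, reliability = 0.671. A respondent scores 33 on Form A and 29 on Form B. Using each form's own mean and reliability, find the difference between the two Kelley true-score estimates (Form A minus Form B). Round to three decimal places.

0.657

T̂_A = 0.531(33) + 0.469(21.15) = 27.44235
T̂_B = 0.671(29) + 0.329(22.27) = 26.78583
T̂_A − T̂_B = 0.65652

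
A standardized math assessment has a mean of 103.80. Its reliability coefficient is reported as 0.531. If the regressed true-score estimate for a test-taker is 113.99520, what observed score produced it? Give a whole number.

T̂ = ρX + (1 − ρ)μ  ⇒  X = (T̂ − (1 − ρ)μ) / ρ
X = (113.99520 − 0.469 × 103.80) / 0.531 = (113.99520 − 48.68220) / 0.531 = 65.31300 / 0.531 = 123.00

123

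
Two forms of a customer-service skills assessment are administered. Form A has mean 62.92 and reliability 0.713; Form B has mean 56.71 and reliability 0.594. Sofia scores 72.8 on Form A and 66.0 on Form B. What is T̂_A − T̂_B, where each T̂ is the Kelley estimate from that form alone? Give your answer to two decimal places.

7.74

T̂_A = 0.713(72.8) + 0.287(62.92) = 69.9644
T̂_B = 0.594(66.0) + 0.406(56.71) = 62.2283
T̂_A − T̂_B = 7.7362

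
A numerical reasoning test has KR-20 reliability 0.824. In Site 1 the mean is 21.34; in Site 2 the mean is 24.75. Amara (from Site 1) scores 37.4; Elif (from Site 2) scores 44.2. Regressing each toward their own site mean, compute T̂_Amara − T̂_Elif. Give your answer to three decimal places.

T̂_Amara = 0.824(37.4) + 0.176(21.34) = 34.57344
T̂_Elif = 0.824(44.2) + 0.176(24.75) = 40.77680
Difference = 34.57344 − 40.77680 = -6.20336

-6.203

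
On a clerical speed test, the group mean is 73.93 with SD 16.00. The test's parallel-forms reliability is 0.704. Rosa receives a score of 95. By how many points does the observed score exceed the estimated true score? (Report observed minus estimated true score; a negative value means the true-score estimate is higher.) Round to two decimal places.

T̂ = ρX + (1 − ρ)μ
  = 0.704 × 95 + 0.296 × 73.93
  = 66.880 + 21.88328
  = 88.7633
  ≈ 88.763
X − T̂ = 95 − 88.763 = 6.237 → 6.24

6.24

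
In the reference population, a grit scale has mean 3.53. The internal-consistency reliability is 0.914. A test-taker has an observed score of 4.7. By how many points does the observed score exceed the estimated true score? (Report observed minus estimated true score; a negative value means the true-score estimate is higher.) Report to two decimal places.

0.10

T̂ = 0.914(4.7) + 0.086(3.53) = 4.2958 + 0.30358 = 4.5994 → 4.599
X − T̂ = 4.7 − 4.599 = 0.101 → 0.10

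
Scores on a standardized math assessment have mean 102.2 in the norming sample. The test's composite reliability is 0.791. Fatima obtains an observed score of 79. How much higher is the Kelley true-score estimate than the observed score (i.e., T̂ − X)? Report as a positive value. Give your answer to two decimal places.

4.85

T̂ = 0.791(79) + 0.209(102.2) = 62.489 + 21.3598 = 83.8488 → 83.849
T̂ − X = 83.849 − 79 = 4.849 → 4.85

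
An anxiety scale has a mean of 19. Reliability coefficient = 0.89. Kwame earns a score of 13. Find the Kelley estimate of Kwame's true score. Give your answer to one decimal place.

Kelley's formula gives T̂ = 0.89·13 + 0.11·19 = 11.57 + 2.09 = 13.66.

13.7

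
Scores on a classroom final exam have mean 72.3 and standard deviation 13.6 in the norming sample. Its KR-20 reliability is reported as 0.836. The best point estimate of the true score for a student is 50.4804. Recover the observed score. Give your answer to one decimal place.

T̂ = ρX + (1 − ρ)μ  ⇒  X = (T̂ − (1 − ρ)μ) / ρ
X = (50.4804 − 0.164 × 72.3) / 0.836 = (50.4804 − 11.8572) / 0.836 = 38.6232 / 0.836 = 46.200

46.2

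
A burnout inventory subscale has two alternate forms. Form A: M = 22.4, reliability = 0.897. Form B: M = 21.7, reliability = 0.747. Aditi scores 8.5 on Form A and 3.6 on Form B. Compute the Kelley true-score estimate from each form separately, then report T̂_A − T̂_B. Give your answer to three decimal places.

1.752

T̂_A = 0.897(8.5) + 0.103(22.4) = 9.93170
T̂_B = 0.747(3.6) + 0.253(21.7) = 8.17930
T̂_A − T̂_B = 1.75240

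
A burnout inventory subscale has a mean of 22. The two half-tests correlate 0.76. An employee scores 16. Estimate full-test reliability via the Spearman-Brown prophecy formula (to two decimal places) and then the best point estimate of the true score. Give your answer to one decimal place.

16.8

Spearman-Brown: ρ = 2r/(1 + r) = 2(0.76)/(1 + 0.76) = 1.520/1.76 = 0.8636 → 0.86
T̂ = 0.86(16) + 0.14(22) = 13.76 + 3.08 = 16.84 → 16.8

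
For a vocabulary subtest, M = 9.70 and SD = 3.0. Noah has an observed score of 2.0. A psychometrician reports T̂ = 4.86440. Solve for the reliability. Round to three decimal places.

T̂ = ρX + (1 − ρ)μ  ⇒  T̂ − μ = ρ(X − μ)
ρ = (T̂ − μ)/(X − μ) = (4.86440 − 9.70) / (2.0 − 9.70) = -4.83560 / -7.70 = 0.62800

0.628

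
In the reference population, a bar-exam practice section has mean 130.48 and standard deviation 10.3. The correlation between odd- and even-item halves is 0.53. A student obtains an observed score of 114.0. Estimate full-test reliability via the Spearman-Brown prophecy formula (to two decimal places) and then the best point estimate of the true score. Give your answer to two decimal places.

119.11

Spearman-Brown: ρ = 2r/(1 + r) = 2(0.53)/(1 + 0.53) = 1.060/1.53 = 0.6928 → 0.69
T̂ = 0.69(114.0) + 0.31(130.48) = 78.660 + 40.4488 = 119.109 → 119.11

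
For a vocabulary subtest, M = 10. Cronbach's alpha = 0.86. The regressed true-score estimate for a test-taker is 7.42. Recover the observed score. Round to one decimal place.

T̂ = ρX + (1 − ρ)μ  ⇒  X = (T̂ − (1 − ρ)μ) / ρ
X = (7.42 − 0.14 × 10) / 0.86 = (7.42 − 1.40) / 0.86 = 6.02 / 0.86 = 7.000

7.0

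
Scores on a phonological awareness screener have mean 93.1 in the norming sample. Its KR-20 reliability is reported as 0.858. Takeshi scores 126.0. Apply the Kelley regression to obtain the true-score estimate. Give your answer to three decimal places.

T̂ = ρX + (1 − ρ)μ
  = 0.858 × 126.0 + 0.142 × 93.1
  = 108.1080 + 13.2202
  = 121.3282
  ≈ 121.328

121.328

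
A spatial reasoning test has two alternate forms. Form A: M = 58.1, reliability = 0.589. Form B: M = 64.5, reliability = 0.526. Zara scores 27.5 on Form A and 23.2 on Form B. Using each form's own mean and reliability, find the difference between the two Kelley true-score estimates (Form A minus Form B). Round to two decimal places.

-2.70

T̂_A = 0.589(27.5) + 0.411(58.1) = 40.0766
T̂_B = 0.526(23.2) + 0.474(64.5) = 42.7762
T̂_A − T̂_B = -2.6996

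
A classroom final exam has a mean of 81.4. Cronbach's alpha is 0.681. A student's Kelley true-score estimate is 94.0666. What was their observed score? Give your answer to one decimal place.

T̂ = ρX + (1 − ρ)μ  ⇒  X = (T̂ − (1 − ρ)μ) / ρ
X = (94.0666 − 0.319 × 81.4) / 0.681 = (94.0666 − 25.9666) / 0.681 = 68.1000 / 0.681 = 100.000

100.0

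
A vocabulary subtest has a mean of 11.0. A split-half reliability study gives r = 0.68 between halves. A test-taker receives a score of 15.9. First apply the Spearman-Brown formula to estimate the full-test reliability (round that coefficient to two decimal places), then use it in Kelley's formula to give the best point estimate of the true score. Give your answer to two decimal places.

Spearman-Brown: ρ = 2r/(1 + r) = 2(0.68)/(1 + 0.68) = 1.360/1.68 = 0.8095 → 0.81
T̂ = 0.81(15.9) + 0.19(11.0) = 12.879 + 2.090 = 14.969 → 14.97

14.97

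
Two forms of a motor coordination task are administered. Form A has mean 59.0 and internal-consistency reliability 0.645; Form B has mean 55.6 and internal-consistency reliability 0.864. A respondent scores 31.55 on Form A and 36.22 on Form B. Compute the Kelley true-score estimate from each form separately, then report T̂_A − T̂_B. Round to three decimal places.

T̂_A = 0.645(31.55) + 0.355(59.0) = 41.29475
T̂_B = 0.864(36.22) + 0.136(55.6) = 38.85568
T̂_A − T̂_B = 2.43907

2.439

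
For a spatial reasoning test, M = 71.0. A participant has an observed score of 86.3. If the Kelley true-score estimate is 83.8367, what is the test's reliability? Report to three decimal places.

T̂ = ρX + (1 − ρ)μ  ⇒  T̂ − μ = ρ(X − μ)
ρ = (T̂ − μ)/(X − μ) = (83.8367 − 71.0) / (86.3 − 71.0) = 12.8367 / 15.3 = 0.83900

0.839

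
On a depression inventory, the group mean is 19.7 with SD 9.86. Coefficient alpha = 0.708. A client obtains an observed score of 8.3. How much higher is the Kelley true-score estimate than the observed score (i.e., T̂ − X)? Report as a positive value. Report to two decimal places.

T̂ = 0.708(8.3) + 0.292(19.7) = 5.8764 + 5.7524 = 11.6288 → 11.629
T̂ − X = 11.629 − 8.3 = 3.329 → 3.33

3.33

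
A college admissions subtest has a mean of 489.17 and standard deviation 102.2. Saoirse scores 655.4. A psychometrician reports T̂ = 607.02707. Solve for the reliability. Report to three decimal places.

0.709

T̂ = ρX + (1 − ρ)μ  ⇒  T̂ − μ = ρ(X − μ)
ρ = (T̂ − μ)/(X − μ) = (607.02707 − 489.17) / (655.4 − 489.17) = 117.85707 / 166.23 = 0.70900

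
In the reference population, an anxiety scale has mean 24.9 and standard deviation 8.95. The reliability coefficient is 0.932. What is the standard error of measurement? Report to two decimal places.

2.33

SEM = SD · √(1 − ρ) = 8.95 × √0.068 = 8.95 × 0.2608 = 2.334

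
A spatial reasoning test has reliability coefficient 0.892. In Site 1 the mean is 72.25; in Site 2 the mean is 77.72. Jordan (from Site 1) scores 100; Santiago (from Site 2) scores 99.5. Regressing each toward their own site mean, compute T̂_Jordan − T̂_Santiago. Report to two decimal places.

T̂_Jordan = 0.892(100) + 0.108(72.25) = 97.0030
T̂_Santiago = 0.892(99.5) + 0.108(77.72) = 97.1478
Difference = 97.0030 − 97.1478 = -0.1448

-0.14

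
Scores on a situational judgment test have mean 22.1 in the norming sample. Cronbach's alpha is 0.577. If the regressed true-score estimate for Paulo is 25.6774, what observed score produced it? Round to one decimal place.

28.3

T̂ = ρX + (1 − ρ)μ  ⇒  X = (T̂ − (1 − ρ)μ) / ρ
X = (25.6774 − 0.423 × 22.1) / 0.577 = (25.6774 − 9.3483) / 0.577 = 16.3291 / 0.577 = 28.300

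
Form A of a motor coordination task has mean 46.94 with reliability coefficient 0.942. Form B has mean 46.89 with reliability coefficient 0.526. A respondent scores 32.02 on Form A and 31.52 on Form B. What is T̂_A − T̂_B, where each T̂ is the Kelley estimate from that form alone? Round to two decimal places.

T̂_A = 0.942(32.02) + 0.058(46.94) = 32.8854
T̂_B = 0.526(31.52) + 0.474(46.89) = 38.8054
T̂_A − T̂_B = -5.9200

-5.92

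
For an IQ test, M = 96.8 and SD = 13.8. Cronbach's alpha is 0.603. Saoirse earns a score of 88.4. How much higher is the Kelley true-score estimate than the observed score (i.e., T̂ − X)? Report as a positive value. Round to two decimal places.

3.33

T̂ = ρX + (1 − ρ)μ
  = 0.603 × 88.4 + 0.397 × 96.8
  = 53.3052 + 38.4296
  = 91.7348
  ≈ 91.735
T̂ − X = 91.735 − 88.4 = 3.335 → 3.33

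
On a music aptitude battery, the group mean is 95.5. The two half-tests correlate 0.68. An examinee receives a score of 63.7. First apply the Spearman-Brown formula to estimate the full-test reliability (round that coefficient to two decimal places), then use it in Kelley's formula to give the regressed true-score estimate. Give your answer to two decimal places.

Spearman-Brown: ρ = 2r/(1 + r) = 2(0.68)/(1 + 0.68) = 1.360/1.68 = 0.8095 → 0.81
Weight the observed score by reliability and the mean by (1 − reliability): T̂ = 0.81·63.7 + 0.19·95.5 = 51.597 + 18.145 = 69.742.

69.74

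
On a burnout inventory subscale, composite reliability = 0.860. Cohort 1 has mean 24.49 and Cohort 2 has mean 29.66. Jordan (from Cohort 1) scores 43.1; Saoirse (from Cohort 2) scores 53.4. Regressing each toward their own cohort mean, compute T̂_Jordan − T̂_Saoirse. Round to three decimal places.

-9.582

T̂_Jordan = 0.860(43.1) + 0.140(24.49) = 40.49460
T̂_Saoirse = 0.860(53.4) + 0.140(29.66) = 50.07640
Difference = 40.49460 − 50.07640 = -9.58180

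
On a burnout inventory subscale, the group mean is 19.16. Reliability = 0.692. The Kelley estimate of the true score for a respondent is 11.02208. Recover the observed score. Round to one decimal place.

T̂ = ρX + (1 − ρ)μ  ⇒  X = (T̂ − (1 − ρ)μ) / ρ
X = (11.02208 − 0.308 × 19.16) / 0.692 = (11.02208 − 5.90128) / 0.692 = 5.12080 / 0.692 = 7.400

7.4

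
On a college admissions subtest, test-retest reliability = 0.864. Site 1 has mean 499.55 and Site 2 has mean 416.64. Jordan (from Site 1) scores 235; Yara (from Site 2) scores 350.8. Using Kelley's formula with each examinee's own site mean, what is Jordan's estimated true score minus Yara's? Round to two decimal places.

T̂_Jordan = 0.864(235) + 0.136(499.55) = 270.9788
T̂_Yara = 0.864(350.8) + 0.136(416.64) = 359.7542
Difference = 270.9788 − 359.7542 = -88.7754

-88.78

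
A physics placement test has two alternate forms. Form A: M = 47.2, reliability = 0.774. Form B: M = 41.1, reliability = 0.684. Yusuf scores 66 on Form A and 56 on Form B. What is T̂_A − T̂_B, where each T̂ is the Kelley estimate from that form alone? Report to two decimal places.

T̂_A = 0.774(66) + 0.226(47.2) = 61.7512
T̂_B = 0.684(56) + 0.316(41.1) = 51.2916
T̂_A − T̂_B = 10.4596

10.46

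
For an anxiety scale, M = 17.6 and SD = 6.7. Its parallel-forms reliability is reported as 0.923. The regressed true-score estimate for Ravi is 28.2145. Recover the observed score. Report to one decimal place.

T̂ = ρX + (1 − ρ)μ  ⇒  X = (T̂ − (1 − ρ)μ) / ρ
X = (28.2145 − 0.077 × 17.6) / 0.923 = (28.2145 − 1.3552) / 0.923 = 26.8593 / 0.923 = 29.100

29.1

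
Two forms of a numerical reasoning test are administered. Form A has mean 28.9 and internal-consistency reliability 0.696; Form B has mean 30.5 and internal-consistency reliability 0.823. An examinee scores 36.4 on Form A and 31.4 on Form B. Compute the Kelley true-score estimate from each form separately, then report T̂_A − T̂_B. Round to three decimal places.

T̂_A = 0.696(36.4) + 0.304(28.9) = 34.12000
T̂_B = 0.823(31.4) + 0.177(30.5) = 31.24070
T̂_A − T̂_B = 2.87930

2.879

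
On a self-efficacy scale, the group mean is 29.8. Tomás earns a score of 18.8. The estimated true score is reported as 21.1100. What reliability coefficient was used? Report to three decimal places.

T̂ = ρX + (1 − ρ)μ  ⇒  T̂ − μ = ρ(X − μ)
ρ = (T̂ − μ)/(X − μ) = (21.1100 − 29.8) / (18.8 − 29.8) = -8.6900 / -11.0 = 0.79000

0.790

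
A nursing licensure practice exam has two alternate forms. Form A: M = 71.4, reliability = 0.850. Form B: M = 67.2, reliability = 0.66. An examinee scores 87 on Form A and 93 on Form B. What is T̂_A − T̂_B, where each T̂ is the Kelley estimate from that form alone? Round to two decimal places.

0.43

T̂_A = 0.850(87) + 0.150(71.4) = 84.6600
T̂_B = 0.66(93) + 0.34(67.2) = 84.2280
T̂_A − T̂_B = 0.4320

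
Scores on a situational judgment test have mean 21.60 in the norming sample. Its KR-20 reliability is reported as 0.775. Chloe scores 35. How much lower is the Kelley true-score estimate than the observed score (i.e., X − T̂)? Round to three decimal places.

3.015

T̂ = ρX + (1 − ρ)μ
  = 0.775 × 35 + 0.225 × 21.60
  = 27.125 + 4.86000
  = 31.98500
  ≈ 31.9850
X − T̂ = 35 − 31.9850 = 3.0150 → 3.015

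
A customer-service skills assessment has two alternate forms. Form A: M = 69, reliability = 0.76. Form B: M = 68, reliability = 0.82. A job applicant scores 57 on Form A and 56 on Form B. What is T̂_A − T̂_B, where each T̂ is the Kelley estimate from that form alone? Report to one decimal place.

T̂_A = 0.76(57) + 0.24(69) = 59.880
T̂_B = 0.82(56) + 0.18(68) = 58.160
T̂_A − T̂_B = 1.720

1.7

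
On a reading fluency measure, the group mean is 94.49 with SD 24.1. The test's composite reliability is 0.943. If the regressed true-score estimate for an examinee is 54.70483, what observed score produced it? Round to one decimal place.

T̂ = ρX + (1 − ρ)μ  ⇒  X = (T̂ − (1 − ρ)μ) / ρ
X = (54.70483 − 0.057 × 94.49) / 0.943 = (54.70483 − 5.38593) / 0.943 = 49.31890 / 0.943 = 52.300

52.3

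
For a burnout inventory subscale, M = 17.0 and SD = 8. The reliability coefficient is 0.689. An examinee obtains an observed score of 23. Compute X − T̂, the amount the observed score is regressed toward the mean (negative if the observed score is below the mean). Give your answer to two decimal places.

1.87

T̂ = 0.689(23) + 0.311(17.0) = 15.847 + 5.2870 = 21.1340 → 21.134
X − T̂ = 23 − 21.134 = 1.866 → 1.87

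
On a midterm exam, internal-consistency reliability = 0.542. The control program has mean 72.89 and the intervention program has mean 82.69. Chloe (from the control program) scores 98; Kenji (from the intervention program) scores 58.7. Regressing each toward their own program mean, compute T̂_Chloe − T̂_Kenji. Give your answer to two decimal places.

T̂_Chloe = 0.542(98) + 0.458(72.89) = 86.4996
T̂_Kenji = 0.542(58.7) + 0.458(82.69) = 69.6874
Difference = 86.4996 − 69.6874 = 16.8122

16.81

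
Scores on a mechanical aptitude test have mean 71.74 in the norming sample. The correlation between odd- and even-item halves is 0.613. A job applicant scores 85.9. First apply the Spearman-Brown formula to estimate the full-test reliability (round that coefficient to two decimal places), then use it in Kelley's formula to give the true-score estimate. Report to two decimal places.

82.50

Spearman-Brown: ρ = 2r/(1 + r) = 2(0.613)/(1 + 0.613) = 1.2260/1.613 = 0.7601 → 0.76
T̂ = 0.76(85.9) + 0.24(71.74) = 65.284 + 17.2176 = 82.502 → 82.50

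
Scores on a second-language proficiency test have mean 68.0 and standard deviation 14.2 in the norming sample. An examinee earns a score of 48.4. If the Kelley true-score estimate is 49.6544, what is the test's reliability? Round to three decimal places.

T̂ = ρX + (1 − ρ)μ  ⇒  T̂ − μ = ρ(X − μ)
ρ = (T̂ − μ)/(X − μ) = (49.6544 − 68.0) / (48.4 − 68.0) = -18.3456 / -19.6 = 0.93600

0.936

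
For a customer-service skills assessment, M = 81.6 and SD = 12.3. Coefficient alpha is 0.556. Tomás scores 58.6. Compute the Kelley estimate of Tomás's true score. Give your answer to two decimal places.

T̂ = 0.556(58.6) + 0.444(81.6) = 32.5816 + 36.2304 = 68.812 → 68.81

68.81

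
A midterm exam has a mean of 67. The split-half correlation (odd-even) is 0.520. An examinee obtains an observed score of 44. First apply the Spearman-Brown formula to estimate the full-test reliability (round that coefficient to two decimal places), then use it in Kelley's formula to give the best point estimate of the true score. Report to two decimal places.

51.36

Spearman-Brown: ρ = 2r/(1 + r) = 2(0.520)/(1 + 0.520) = 1.0400/1.520 = 0.6842 → 0.68
T̂ = ρX + (1 − ρ)μ
  = 0.68 × 44 + 0.32 × 67
  = 29.92 + 21.44
  = 51.360
  ≈ 51.36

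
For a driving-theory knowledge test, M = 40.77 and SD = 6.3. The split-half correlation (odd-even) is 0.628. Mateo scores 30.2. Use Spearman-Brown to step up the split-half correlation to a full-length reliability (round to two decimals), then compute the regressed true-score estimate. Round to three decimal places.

32.631

Spearman-Brown: ρ = 2r/(1 + r) = 2(0.628)/(1 + 0.628) = 1.2560/1.628 = 0.7715 → 0.77
T̂ = ρX + (1 − ρ)μ
  = 0.77 × 30.2 + 0.23 × 40.77
  = 23.254 + 9.3771
  = 32.6311
  ≈ 32.631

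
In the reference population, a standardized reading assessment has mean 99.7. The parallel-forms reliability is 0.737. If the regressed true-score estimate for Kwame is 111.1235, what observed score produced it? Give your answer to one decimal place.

115.2

T̂ = ρX + (1 − ρ)μ  ⇒  X = (T̂ − (1 − ρ)μ) / ρ
X = (111.1235 − 0.263 × 99.7) / 0.737 = (111.1235 − 26.2211) / 0.737 = 84.9024 / 0.737 = 115.200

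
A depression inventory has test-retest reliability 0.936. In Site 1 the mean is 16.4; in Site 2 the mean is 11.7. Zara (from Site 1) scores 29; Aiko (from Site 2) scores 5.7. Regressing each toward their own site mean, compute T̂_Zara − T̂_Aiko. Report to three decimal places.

T̂_Zara = 0.936(29) + 0.064(16.4) = 28.19360
T̂_Aiko = 0.936(5.7) + 0.064(11.7) = 6.08400
Difference = 28.19360 − 6.08400 = 22.10960

22.110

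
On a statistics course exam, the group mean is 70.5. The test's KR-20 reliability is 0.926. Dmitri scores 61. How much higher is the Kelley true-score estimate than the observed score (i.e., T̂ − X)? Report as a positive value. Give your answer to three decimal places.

T̂ = 0.926(61) + 0.074(70.5) = 56.486 + 5.2170 = 61.70300 → 61.7030
T̂ − X = 61.7030 − 61 = 0.7030 → 0.703

0.703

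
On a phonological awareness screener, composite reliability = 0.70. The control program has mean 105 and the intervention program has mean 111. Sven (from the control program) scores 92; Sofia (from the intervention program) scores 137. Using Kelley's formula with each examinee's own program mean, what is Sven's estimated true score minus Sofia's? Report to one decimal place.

T̂_Sven = 0.70(92) + 0.30(105) = 95.900
T̂_Sofia = 0.70(137) + 0.30(111) = 129.200
Difference = 95.900 − 129.200 = -33.300

-33.3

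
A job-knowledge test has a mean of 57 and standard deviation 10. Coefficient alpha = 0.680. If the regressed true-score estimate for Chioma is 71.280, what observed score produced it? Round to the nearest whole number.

T̂ = ρX + (1 − ρ)μ  ⇒  X = (T̂ − (1 − ρ)μ) / ρ
X = (71.280 − 0.320 × 57) / 0.680 = (71.280 − 18.240) / 0.680 = 53.040 / 0.680 = 78.00

78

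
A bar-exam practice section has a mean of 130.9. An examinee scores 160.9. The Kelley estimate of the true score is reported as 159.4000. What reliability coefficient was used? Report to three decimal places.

0.950

T̂ = ρX + (1 − ρ)μ  ⇒  T̂ − μ = ρ(X − μ)
ρ = (T̂ − μ)/(X − μ) = (159.4000 − 130.9) / (160.9 − 130.9) = 28.5000 / 30.0 = 0.95000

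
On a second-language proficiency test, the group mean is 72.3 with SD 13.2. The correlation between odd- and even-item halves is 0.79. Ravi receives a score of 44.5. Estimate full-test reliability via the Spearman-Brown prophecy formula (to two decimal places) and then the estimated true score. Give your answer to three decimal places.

Spearman-Brown: ρ = 2r/(1 + r) = 2(0.79)/(1 + 0.79) = 1.580/1.79 = 0.8827 → 0.88
Kelley's formula gives T̂ = 0.88·44.5 + 0.12·72.3 = 39.160 + 8.676 = 47.8360.

47.836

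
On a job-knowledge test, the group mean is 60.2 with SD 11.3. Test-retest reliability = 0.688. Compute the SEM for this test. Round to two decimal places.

SEM = SD · √(1 − ρ) = 11.3 × √0.312 = 11.3 × 0.5586 = 6.312

6.31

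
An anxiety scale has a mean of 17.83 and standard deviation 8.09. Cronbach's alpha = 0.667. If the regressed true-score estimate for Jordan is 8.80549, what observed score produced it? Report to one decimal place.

T̂ = ρX + (1 − ρ)μ  ⇒  X = (T̂ − (1 − ρ)μ) / ρ
X = (8.80549 − 0.333 × 17.83) / 0.667 = (8.80549 − 5.93739) / 0.667 = 2.86810 / 0.667 = 4.300

4.3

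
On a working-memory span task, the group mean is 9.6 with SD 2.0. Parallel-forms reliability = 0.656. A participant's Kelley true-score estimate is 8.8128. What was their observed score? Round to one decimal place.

8.4

T̂ = ρX + (1 − ρ)μ  ⇒  X = (T̂ − (1 − ρ)μ) / ρ
X = (8.8128 − 0.344 × 9.6) / 0.656 = (8.8128 − 3.3024) / 0.656 = 5.5104 / 0.656 = 8.400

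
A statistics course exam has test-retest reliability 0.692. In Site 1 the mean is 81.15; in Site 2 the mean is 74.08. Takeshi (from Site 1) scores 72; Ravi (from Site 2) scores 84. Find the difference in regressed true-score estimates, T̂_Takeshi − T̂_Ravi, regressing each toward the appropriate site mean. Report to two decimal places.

T̂_Takeshi = 0.692(72) + 0.308(81.15) = 74.8182
T̂_Ravi = 0.692(84) + 0.308(74.08) = 80.9446
Difference = 74.8182 − 80.9446 = -6.1264

-6.13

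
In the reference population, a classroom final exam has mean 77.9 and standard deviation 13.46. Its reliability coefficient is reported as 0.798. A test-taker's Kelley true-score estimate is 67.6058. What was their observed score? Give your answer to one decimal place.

65.0

T̂ = ρX + (1 − ρ)μ  ⇒  X = (T̂ − (1 − ρ)μ) / ρ
X = (67.6058 − 0.202 × 77.9) / 0.798 = (67.6058 − 15.7358) / 0.798 = 51.8700 / 0.798 = 65.000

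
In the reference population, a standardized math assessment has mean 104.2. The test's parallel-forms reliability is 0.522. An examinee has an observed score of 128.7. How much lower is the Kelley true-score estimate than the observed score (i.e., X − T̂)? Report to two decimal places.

11.71

T̂ = 0.522(128.7) + 0.478(104.2) = 67.1814 + 49.8076 = 116.9890 → 116.989
X − T̂ = 128.7 − 116.989 = 11.711 → 11.71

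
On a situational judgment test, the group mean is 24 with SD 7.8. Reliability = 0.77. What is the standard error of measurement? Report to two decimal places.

3.74

SEM = SD · √(1 − ρ) = 7.8 × √0.23 = 7.8 × 0.4796 = 3.741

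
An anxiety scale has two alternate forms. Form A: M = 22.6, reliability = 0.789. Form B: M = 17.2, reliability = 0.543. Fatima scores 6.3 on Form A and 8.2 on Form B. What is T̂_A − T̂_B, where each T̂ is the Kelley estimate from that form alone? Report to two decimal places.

-2.57

T̂_A = 0.789(6.3) + 0.211(22.6) = 9.7393
T̂_B = 0.543(8.2) + 0.457(17.2) = 12.3130
T̂_A − T̂_B = -2.5737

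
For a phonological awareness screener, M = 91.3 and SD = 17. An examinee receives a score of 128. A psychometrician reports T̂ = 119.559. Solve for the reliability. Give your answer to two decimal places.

T̂ = ρX + (1 − ρ)μ  ⇒  T̂ − μ = ρ(X − μ)
ρ = (T̂ − μ)/(X − μ) = (119.559 − 91.3) / (128 − 91.3) = 28.259 / 36.7 = 0.7700

0.77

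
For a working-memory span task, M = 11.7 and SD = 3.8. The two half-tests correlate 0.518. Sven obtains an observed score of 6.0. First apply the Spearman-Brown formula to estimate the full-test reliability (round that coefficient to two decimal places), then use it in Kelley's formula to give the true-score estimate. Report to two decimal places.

7.82

Spearman-Brown: ρ = 2r/(1 + r) = 2(0.518)/(1 + 0.518) = 1.0360/1.518 = 0.6825 → 0.68
T̂ = 0.68(6.0) + 0.32(11.7) = 4.080 + 3.744 = 7.824 → 7.82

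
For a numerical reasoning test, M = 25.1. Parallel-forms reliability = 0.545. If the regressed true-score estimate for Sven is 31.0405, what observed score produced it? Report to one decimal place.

T̂ = ρX + (1 − ρ)μ  ⇒  X = (T̂ − (1 − ρ)μ) / ρ
X = (31.0405 − 0.455 × 25.1) / 0.545 = (31.0405 − 11.4205) / 0.545 = 19.6200 / 0.545 = 36.000

36.0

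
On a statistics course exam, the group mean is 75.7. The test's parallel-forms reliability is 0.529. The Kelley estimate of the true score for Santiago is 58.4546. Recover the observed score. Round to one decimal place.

43.1

T̂ = ρX + (1 − ρ)μ  ⇒  X = (T̂ − (1 − ρ)μ) / ρ
X = (58.4546 − 0.471 × 75.7) / 0.529 = (58.4546 − 35.6547) / 0.529 = 22.7999 / 0.529 = 43.100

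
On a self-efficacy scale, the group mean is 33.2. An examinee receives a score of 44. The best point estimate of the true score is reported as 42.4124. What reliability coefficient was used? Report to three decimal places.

T̂ = ρX + (1 − ρ)μ  ⇒  T̂ − μ = ρ(X − μ)
ρ = (T̂ − μ)/(X − μ) = (42.4124 − 33.2) / (44 − 33.2) = 9.2124 / 10.8 = 0.85300

0.853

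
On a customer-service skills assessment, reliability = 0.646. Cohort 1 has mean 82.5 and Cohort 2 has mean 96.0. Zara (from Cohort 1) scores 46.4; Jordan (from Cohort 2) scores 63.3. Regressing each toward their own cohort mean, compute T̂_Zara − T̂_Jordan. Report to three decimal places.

T̂_Zara = 0.646(46.4) + 0.354(82.5) = 59.17940
T̂_Jordan = 0.646(63.3) + 0.354(96.0) = 74.87580
Difference = 59.17940 − 74.87580 = -15.69640

-15.696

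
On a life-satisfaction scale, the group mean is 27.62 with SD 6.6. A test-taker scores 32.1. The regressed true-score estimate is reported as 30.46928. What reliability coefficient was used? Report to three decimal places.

0.636

T̂ = ρX + (1 − ρ)μ  ⇒  T̂ − μ = ρ(X − μ)
ρ = (T̂ − μ)/(X − μ) = (30.46928 − 27.62) / (32.1 − 27.62) = 2.84928 / 4.48 = 0.63600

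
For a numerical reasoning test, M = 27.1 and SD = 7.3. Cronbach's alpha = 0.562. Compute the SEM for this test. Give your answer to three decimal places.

4.831

SEM = SD · √(1 − ρ) = 7.3 × √0.438 = 7.3 × 0.6618 = 4.8313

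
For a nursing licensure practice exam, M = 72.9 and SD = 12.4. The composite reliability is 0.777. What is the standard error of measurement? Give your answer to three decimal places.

5.856

SEM = SD · √(1 − ρ) = 12.4 × √0.223 = 12.4 × 0.4722 = 5.8556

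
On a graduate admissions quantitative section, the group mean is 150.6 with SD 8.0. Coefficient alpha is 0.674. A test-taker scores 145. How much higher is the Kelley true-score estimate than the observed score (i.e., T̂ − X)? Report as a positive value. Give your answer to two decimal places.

1.83

T̂ = ρX + (1 − ρ)μ
  = 0.674 × 145 + 0.326 × 150.6
  = 97.730 + 49.0956
  = 146.8256
  ≈ 146.826
T̂ − X = 146.826 − 145 = 1.826 → 1.83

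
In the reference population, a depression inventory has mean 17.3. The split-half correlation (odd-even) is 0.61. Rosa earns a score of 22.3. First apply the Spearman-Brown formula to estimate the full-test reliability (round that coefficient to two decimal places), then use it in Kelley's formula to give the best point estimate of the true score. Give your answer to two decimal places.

Spearman-Brown: ρ = 2r/(1 + r) = 2(0.61)/(1 + 0.61) = 1.220/1.61 = 0.7578 → 0.76
T̂ = ρX + (1 − ρ)μ
  = 0.76 × 22.3 + 0.24 × 17.3
  = 16.948 + 4.152
  = 21.100
  ≈ 21.10

21.10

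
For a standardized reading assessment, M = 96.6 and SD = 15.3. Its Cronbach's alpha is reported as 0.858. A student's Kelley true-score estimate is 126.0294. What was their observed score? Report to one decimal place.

130.9

T̂ = ρX + (1 − ρ)μ  ⇒  X = (T̂ − (1 − ρ)μ) / ρ
X = (126.0294 − 0.142 × 96.6) / 0.858 = (126.0294 − 13.7172) / 0.858 = 112.3122 / 0.858 = 130.900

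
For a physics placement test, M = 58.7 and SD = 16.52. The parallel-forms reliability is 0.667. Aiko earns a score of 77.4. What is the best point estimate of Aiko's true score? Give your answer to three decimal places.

T̂ = ρX + (1 − ρ)μ
  = 0.667 × 77.4 + 0.333 × 58.7
  = 51.6258 + 19.5471
  = 71.1729
  ≈ 71.173

71.173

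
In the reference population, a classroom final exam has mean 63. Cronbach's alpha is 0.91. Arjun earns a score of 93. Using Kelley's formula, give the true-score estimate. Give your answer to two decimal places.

T̂ = 0.91(93) + 0.09(63) = 84.63 + 5.67 = 90.300 → 90.30

90.30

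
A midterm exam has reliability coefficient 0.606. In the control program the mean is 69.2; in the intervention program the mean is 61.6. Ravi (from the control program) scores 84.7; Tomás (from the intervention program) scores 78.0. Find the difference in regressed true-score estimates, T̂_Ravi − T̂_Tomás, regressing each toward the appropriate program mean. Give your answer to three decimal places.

T̂_Ravi = 0.606(84.7) + 0.394(69.2) = 78.59300
T̂_Tomás = 0.606(78.0) + 0.394(61.6) = 71.53840
Difference = 78.59300 − 71.53840 = 7.05460

7.055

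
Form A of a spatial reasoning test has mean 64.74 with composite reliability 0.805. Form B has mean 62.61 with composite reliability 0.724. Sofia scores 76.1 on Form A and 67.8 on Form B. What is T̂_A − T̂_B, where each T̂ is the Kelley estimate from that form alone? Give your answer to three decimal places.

7.517

T̂_A = 0.805(76.1) + 0.195(64.74) = 73.88480
T̂_B = 0.724(67.8) + 0.276(62.61) = 66.36756
T̂_A − T̂_B = 7.51724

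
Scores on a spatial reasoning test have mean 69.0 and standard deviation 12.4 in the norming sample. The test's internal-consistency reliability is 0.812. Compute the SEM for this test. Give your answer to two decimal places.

5.38

SEM = SD · √(1 − ρ) = 12.4 × √0.188 = 12.4 × 0.4336 = 5.377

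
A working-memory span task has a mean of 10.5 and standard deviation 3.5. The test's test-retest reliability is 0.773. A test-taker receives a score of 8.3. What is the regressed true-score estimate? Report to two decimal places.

T̂ = 0.773(8.3) + 0.227(10.5) = 6.4159 + 2.3835 = 8.799 → 8.80

8.80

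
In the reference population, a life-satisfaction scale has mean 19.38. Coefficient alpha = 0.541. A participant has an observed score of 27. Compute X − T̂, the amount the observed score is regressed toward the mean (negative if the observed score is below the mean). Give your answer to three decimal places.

3.498

Regress the observed score toward the mean by the unreliability: T̂ = 0.541·27 + 0.459·19.38 = 14.607 + 8.89542 = 23.50242.
X − T̂ = 27 − 23.5024 = 3.4976 → 3.498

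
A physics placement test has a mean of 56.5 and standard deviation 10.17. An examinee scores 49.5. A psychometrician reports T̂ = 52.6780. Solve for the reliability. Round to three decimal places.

T̂ = ρX + (1 − ρ)μ  ⇒  T̂ − μ = ρ(X − μ)
ρ = (T̂ − μ)/(X − μ) = (52.6780 − 56.5) / (49.5 − 56.5) = -3.8220 / -7.0 = 0.54600

0.546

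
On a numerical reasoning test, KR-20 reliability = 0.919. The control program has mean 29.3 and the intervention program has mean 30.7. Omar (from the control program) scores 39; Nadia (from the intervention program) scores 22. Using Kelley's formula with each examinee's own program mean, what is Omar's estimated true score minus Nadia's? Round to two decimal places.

T̂_Omar = 0.919(39) + 0.081(29.3) = 38.2143
T̂_Nadia = 0.919(22) + 0.081(30.7) = 22.7047
Difference = 38.2143 − 22.7047 = 15.5096

15.51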